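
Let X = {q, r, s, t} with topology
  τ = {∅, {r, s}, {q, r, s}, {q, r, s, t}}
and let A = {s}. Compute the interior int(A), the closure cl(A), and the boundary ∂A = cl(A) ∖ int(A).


int(A) = ∅, cl(A) = {q, r, s, t}, ∂A = {q, r, s, t}.

Closed sets in (X, τ) are complements of opens:
  closed(X, τ) = {∅, {t}, {q, t}, {q, r, s, t}}.
int(A) = ⋃ {U ∈ τ : U ⊆ A}. Opens contained in A: ∅.
Taking the union of these: int(A) = ∅.
cl(A) = ⋂ {C closed : A ⊆ C}. Closed sets containing A: {q, r, s, t}.
Intersecting these: cl(A) = {q, r, s, t}.
∂A = cl(A) ∖ int(A) = {q, r, s, t} ∖ ∅ = {q, r, s, t}.


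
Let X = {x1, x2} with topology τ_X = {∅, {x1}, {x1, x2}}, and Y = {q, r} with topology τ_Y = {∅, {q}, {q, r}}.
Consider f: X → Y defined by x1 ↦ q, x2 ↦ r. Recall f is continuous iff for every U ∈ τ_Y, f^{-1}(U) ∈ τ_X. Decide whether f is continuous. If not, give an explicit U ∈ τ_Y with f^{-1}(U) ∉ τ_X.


f IS continuous.

Compute f^{-1}(U) for each U ∈ τ_Y:
  U = ∅: f^{-1}(U) = ∅ ∈ τ_X ✓.
  U = {q}: f^{-1}(U) = {x1} ∈ τ_X ✓.
  U = {q, r}: f^{-1}(U) = {x1, x2} ∈ τ_X ✓.
Every preimage lies in τ_X, so f IS continuous.


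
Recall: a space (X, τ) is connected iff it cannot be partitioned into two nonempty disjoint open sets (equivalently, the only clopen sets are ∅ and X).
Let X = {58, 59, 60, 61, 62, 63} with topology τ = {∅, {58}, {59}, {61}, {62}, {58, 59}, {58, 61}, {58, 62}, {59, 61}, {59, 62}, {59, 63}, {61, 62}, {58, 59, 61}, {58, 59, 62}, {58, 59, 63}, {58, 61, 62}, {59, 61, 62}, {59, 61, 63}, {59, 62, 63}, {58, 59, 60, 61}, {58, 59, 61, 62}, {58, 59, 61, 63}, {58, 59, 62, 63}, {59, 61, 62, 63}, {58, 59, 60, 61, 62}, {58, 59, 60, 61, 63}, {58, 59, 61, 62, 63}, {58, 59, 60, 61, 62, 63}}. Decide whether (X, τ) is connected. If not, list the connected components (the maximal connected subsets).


(X, τ) is disconnected; components = [{62}, {58, 59, 60, 61, 63}].

Find clopen sets (U ∈ τ with X ∖ U ∈ τ):
  U = ∅, X ∖ U = {58, 59, 60, 61, 62, 63} — both open, so U is clopen.
  U = {62}, X ∖ U = {58, 59, 60, 61, 63} — both open, so U is clopen.
  U = {58, 59, 60, 61, 63}, X ∖ U = {62} — both open, so U is clopen.
  U = {58, 59, 60, 61, 62, 63}, X ∖ U = ∅ — both open, so U is clopen.
Nontrivial clopen(s) exist: e.g. {62}. So (X, τ) is disconnected.
Compute connected components by grouping points that agree on all clopens:
  component: {62}
  component: {58, 59, 60, 61, 63}


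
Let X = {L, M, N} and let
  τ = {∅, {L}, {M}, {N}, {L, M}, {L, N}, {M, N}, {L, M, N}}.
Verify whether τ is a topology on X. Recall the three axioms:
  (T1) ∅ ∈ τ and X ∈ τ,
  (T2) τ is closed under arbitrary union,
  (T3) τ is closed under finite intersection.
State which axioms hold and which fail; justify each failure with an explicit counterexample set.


τ IS a topology on X.

Axiom (T1): ∅ ∈ τ? Yes; X ∈ τ? Yes.
Axiom (T2/T3): check pairwise unions and intersections of members of τ.
All pairwise intersections and unions checked — each lies in τ. Therefore τ satisfies (T1), (T2), (T3): it IS a topology on X.


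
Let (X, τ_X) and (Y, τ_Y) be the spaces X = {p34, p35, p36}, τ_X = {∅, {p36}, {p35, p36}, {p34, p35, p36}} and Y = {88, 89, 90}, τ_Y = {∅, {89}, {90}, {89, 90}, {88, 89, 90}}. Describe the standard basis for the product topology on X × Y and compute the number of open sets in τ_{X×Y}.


Basis B = {∅ × ∅, {p36} × {89}, {p36} × {90}, {p35, p36} × {89}, {p35, p36} × {90}, {p36} × {89, 90}, {p34, p35, p36} × {89}, {p34, p35, p36} × {90}, {p36} × {88, 89, 90}, {p35, p36} × {89, 90}, {p34, p35, p36} × {89, 90}, {p35, p36} × {88, 89, 90}, {p34, p35, p36} × {88, 89, 90}}; |τ_{X×Y}| = 30.

Enumerate products U × V with U ∈ τ_X, V ∈ τ_Y (deduplicated):
  ∅ × ∅ = {} (∅)
  {p36} × {89} = {(p36,89)}
  {p36} × {90} = {(p36,90)}
  {p35, p36} × {89} = {(p35,89), (p36,89)}
  {p35, p36} × {90} = {(p35,90), (p36,90)}
  {p36} × {89, 90} = {(p36,89), (p36,90)}
  {p34, p35, p36} × {89} = {(p34,89), (p35,89), (p36,89)}
  {p34, p35, p36} × {90} = {(p34,90), (p35,90), (p36,90)}
  {p36} × {88, 89, 90} = {(p36,88), (p36,89), (p36,90)}
  {p35, p36} × {89, 90} = {(p35,89), (p35,90), (p36,89), (p36,90)}
  {p34, p35, p36} × {89, 90} = {(p34,89), (p34,90), (p35,89), (p35,90), (p36,89), (p36,90)}
  {p35, p36} × {88, 89, 90} = {(p35,88), (p35,89), (p35,90), (p36,88), (p36,89), (p36,90)}
  {p34, p35, p36} × {88, 89, 90} = {(p34,88), (p34,89), (p34,90), (p35,88), (p35,89), (p35,90), (p36,88), (p36,89), (p36,90)}
These 13 distinct sets form the basis B.
Close under arbitrary unions to get τ_{X×Y}; counting gives |τ_{X×Y}| = 30.


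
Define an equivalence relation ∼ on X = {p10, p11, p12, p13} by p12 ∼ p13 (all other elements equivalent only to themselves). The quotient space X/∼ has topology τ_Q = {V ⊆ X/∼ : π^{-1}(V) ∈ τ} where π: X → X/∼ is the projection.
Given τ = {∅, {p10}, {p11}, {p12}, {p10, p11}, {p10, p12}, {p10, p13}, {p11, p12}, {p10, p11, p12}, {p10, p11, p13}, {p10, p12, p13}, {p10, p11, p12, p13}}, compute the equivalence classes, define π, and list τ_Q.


X/∼ = {[p10], [p11], [p12=p13]}; |τ_Q| = 6.

Equivalence classes: [p10], [p11], [p12=p13].
Quotient map π: X → X/∼ sends p10 ↦ [p10], p11 ↦ [p11], p12 ↦ [p12=p13], p13 ↦ [p12=p13].
For each subset V ⊆ X/∼, compute π^{-1}(V) ⊆ X and check whether π^{-1}(V) ∈ τ. V is open in τ_Q iff π^{-1}(V) ∈ τ.
  V = {}: π^{-1}(V) = ∅ ∈ τ ✓.
  V = {[p10]}: π^{-1}(V) = {p10} ∈ τ ✓.
  V = {[p11]}: π^{-1}(V) = {p11} ∈ τ ✓.
  V = {[p10], [p11]}: π^{-1}(V) = {p10, p11} ∈ τ ✓.
  V = {[p12=p13]}: π^{-1}(V) = {p12, p13} ∉ τ ✗.
  V = {[p10], [p12=p13]}: π^{-1}(V) = {p10, p12, p13} ∈ τ ✓.
  V = {[p11], [p12=p13]}: π^{-1}(V) = {p11, p12, p13} ∉ τ ✗.
  V = {[p10], [p11], [p12=p13]}: π^{-1}(V) = {p10, p11, p12, p13} ∈ τ ✓.
Open sets in the quotient: τ_Q = {{}, {[p10]}, {[p11]}, {[p10], [p11]}, {[p10], [p12=p13]}, {[p10], [p11], [p12=p13]}} (6 elements).


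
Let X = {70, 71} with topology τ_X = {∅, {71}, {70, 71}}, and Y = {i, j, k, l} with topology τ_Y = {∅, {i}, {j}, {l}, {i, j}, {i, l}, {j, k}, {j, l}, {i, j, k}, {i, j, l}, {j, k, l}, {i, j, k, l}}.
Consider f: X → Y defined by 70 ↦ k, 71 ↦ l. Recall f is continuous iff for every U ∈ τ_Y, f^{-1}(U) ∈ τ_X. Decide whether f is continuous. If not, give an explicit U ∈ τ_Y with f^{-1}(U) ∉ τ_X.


f is NOT continuous.

Compute f^{-1}(U) for each U ∈ τ_Y:
  U = ∅: f^{-1}(U) = ∅ ∈ τ_X ✓.
  U = {i}: f^{-1}(U) = ∅ ∈ τ_X ✓.
  U = {j}: f^{-1}(U) = ∅ ∈ τ_X ✓.
  U = {l}: f^{-1}(U) = {71} ∈ τ_X ✓.
  U = {i, j}: f^{-1}(U) = ∅ ∈ τ_X ✓.
  U = {i, l}: f^{-1}(U) = {71} ∈ τ_X ✓.
  U = {j, k}: f^{-1}(U) = {70} ∉ τ_X ✗.
  U = {j, l}: f^{-1}(U) = {71} ∈ τ_X ✓.
  U = {i, j, k}: f^{-1}(U) = {70} ∉ τ_X ✗.
  U = {i, j, l}: f^{-1}(U) = {71} ∈ τ_X ✓.
  U = {j, k, l}: f^{-1}(U) = {70, 71} ∈ τ_X ✓.
  U = {i, j, k, l}: f^{-1}(U) = {70, 71} ∈ τ_X ✓.
Found U = {j, k} with f^{-1}(U) = {70} not in τ_X. Therefore f is NOT continuous.


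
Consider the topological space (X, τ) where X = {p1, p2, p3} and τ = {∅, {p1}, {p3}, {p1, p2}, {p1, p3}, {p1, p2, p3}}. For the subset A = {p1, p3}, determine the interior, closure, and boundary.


int(A) = {p1, p3}, cl(A) = {p1, p2, p3}, ∂A = {p2}.

Closed sets in (X, τ) are complements of opens:
  closed(X, τ) = {∅, {p2}, {p3}, {p1, p2}, {p2, p3}, {p1, p2, p3}}.
int(A) = ⋃ {U ∈ τ : U ⊆ A}. Opens contained in A: ∅, {p1}, {p3}, {p1, p3}.
Taking the union of these: int(A) = {p1, p3}.
cl(A) = ⋂ {C closed : A ⊆ C}. Closed sets containing A: {p1, p2, p3}.
Intersecting these: cl(A) = {p1, p2, p3}.
∂A = cl(A) ∖ int(A) = {p1, p2, p3} ∖ {p1, p3} = {p2}.


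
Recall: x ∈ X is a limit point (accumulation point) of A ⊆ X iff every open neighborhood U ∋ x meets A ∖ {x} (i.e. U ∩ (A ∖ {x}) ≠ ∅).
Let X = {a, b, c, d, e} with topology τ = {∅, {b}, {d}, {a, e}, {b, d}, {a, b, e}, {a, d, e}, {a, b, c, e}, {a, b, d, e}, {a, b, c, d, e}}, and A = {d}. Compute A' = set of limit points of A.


A' = ∅

For each x ∈ X, list the open sets U ∈ τ with x ∈ U, then check whether U ∩ (A ∖ {x}) ≠ ∅ for every such U.
  x = a: open {a, e} ∋ x has {a, e} ∩ (A ∖ {a}) = ∅, so x is NOT a limit point.
  x = b: open {b} ∋ x has {b} ∩ (A ∖ {b}) = ∅, so x is NOT a limit point.
  x = c: open {a, b, c, e} ∋ x has {a, b, c, e} ∩ (A ∖ {c}) = ∅, so x is NOT a limit point.
  x = d: open {d} ∋ x has {d} ∩ (A ∖ {d}) = ∅, so x is NOT a limit point.
  x = e: open {a, e} ∋ x has {a, e} ∩ (A ∖ {e}) = ∅, so x is NOT a limit point.
Collecting: A' = ∅.


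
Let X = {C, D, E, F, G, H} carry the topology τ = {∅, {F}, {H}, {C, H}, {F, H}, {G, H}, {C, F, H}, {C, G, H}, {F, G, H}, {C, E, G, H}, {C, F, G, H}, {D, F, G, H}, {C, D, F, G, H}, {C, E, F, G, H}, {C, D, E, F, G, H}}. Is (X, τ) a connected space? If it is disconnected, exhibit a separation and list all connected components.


(X, τ) is connected.

Find clopen sets (U ∈ τ with X ∖ U ∈ τ):
  U = ∅, X ∖ U = {C, D, E, F, G, H} — both open, so U is clopen.
  U = {C, D, E, F, G, H}, X ∖ U = ∅ — both open, so U is clopen.
Only trivial clopens (∅ and X) exist, so (X, τ) is connected.
Compute connected components by grouping points that agree on all clopens:
  component: {C, D, E, F, G, H}


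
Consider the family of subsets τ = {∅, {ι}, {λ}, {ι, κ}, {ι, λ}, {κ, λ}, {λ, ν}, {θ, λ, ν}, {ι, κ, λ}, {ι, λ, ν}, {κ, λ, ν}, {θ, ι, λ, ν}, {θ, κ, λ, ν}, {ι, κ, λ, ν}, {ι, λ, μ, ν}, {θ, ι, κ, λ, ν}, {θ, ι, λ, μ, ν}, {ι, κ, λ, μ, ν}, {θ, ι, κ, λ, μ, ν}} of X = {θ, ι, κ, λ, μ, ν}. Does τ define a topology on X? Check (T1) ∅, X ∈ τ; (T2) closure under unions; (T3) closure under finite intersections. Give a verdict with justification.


τ is NOT a topology on X.

Axiom (T1): ∅ ∈ τ? Yes; X ∈ τ? Yes.
Axiom (T2/T3): check pairwise unions and intersections of members of τ.
Counterexample for (T3): {ι, κ} ∩ {κ, λ} = {κ} ∉ τ. Therefore τ is NOT a topology.


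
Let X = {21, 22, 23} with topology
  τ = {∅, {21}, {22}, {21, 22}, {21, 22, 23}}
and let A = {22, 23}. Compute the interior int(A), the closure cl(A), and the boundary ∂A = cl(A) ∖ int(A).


int(A) = {22}, cl(A) = {22, 23}, ∂A = {23}.

Closed sets in (X, τ) are complements of opens:
  closed(X, τ) = {∅, {23}, {21, 23}, {22, 23}, {21, 22, 23}}.
int(A) = ⋃ {U ∈ τ : U ⊆ A}. Opens contained in A: ∅, {22}.
Taking the union of these: int(A) = {22}.
cl(A) = ⋂ {C closed : A ⊆ C}. Closed sets containing A: {22, 23}, {21, 22, 23}.
Intersecting these: cl(A) = {22, 23}.
∂A = cl(A) ∖ int(A) = {22, 23} ∖ {22} = {23}.


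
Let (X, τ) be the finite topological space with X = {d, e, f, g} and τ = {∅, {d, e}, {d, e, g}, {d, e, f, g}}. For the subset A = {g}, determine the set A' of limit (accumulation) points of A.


A' = {f}

For each x ∈ X, list the open sets U ∈ τ with x ∈ U, then check whether U ∩ (A ∖ {x}) ≠ ∅ for every such U.
  x = d: open {d, e} ∋ x has {d, e} ∩ (A ∖ {d}) = ∅, so x is NOT a limit point.
  x = e: open {d, e} ∋ x has {d, e} ∩ (A ∖ {e}) = ∅, so x is NOT a limit point.
  x = f: opens ∋ x are {d, e, f, g}; each meets A ∖ {f}, so x IS a limit point.
  x = g: open {d, e, g} ∋ x has {d, e, g} ∩ (A ∖ {g}) = ∅, so x is NOT a limit point.
Collecting: A' = {f}.


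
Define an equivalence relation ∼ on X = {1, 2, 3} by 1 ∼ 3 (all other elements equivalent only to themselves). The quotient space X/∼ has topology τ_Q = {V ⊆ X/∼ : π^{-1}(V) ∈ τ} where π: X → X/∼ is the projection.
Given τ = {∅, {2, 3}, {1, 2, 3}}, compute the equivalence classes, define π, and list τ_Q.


X/∼ = {[1=3], [2]}; |τ_Q| = 2.

Equivalence classes: [1=3], [2].
Quotient map π: X → X/∼ sends 1 ↦ [1=3], 2 ↦ [2], 3 ↦ [1=3].
For each subset V ⊆ X/∼, compute π^{-1}(V) ⊆ X and check whether π^{-1}(V) ∈ τ. V is open in τ_Q iff π^{-1}(V) ∈ τ.
  V = {}: π^{-1}(V) = ∅ ∈ τ ✓.
  V = {[1=3]}: π^{-1}(V) = {1, 3} ∉ τ ✗.
  V = {[2]}: π^{-1}(V) = {2} ∉ τ ✗.
  V = {[1=3], [2]}: π^{-1}(V) = {1, 2, 3} ∈ τ ✓.
Open sets in the quotient: τ_Q = {{}, {[1=3], [2]}} (2 elements).


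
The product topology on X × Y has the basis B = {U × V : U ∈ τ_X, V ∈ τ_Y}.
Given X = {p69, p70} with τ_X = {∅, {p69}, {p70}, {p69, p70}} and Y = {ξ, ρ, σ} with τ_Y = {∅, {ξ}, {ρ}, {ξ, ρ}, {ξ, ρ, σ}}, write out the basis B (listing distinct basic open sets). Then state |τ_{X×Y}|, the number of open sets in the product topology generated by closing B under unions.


Basis B = {∅ × ∅, {p69} × {ξ}, {p69} × {ρ}, {p70} × {ξ}, {p70} × {ρ}, {p69} × {ξ, ρ}, {p69, p70} × {ξ}, {p69, p70} × {ρ}, {p70} × {ξ, ρ}, {p69} × {ξ, ρ, σ}, {p70} × {ξ, ρ, σ}, {p69, p70} × {ξ, ρ}, {p69, p70} × {ξ, ρ, σ}}; |τ_{X×Y}| = 25.

Enumerate products U × V with U ∈ τ_X, V ∈ τ_Y (deduplicated):
  ∅ × ∅ = {} (∅)
  {p69} × {ξ} = {(p69,ξ)}
  {p69} × {ρ} = {(p69,ρ)}
  {p70} × {ξ} = {(p70,ξ)}
  {p70} × {ρ} = {(p70,ρ)}
  {p69} × {ξ, ρ} = {(p69,ξ), (p69,ρ)}
  {p69, p70} × {ξ} = {(p69,ξ), (p70,ξ)}
  {p69, p70} × {ρ} = {(p69,ρ), (p70,ρ)}
  {p70} × {ξ, ρ} = {(p70,ξ), (p70,ρ)}
  {p69} × {ξ, ρ, σ} = {(p69,ξ), (p69,ρ), (p69,σ)}
  {p70} × {ξ, ρ, σ} = {(p70,ξ), (p70,ρ), (p70,σ)}
  {p69, p70} × {ξ, ρ} = {(p69,ξ), (p69,ρ), (p70,ξ), (p70,ρ)}
  {p69, p70} × {ξ, ρ, σ} = {(p69,ξ), (p69,ρ), (p69,σ), (p70,ξ), (p70,ρ), (p70,σ)}
These 13 distinct sets form the basis B.
Close under arbitrary unions to get τ_{X×Y}; counting gives |τ_{X×Y}| = 25.


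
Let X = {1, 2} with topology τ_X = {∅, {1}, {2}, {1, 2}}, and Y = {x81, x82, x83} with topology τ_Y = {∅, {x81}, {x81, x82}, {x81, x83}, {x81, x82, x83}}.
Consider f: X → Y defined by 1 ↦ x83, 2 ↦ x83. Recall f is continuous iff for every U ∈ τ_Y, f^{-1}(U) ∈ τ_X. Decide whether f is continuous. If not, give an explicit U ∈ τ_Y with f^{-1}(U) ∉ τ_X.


f IS continuous.

Compute f^{-1}(U) for each U ∈ τ_Y:
  U = ∅: f^{-1}(U) = ∅ ∈ τ_X ✓.
  U = {x81}: f^{-1}(U) = ∅ ∈ τ_X ✓.
  U = {x81, x82}: f^{-1}(U) = ∅ ∈ τ_X ✓.
  U = {x81, x83}: f^{-1}(U) = {1, 2} ∈ τ_X ✓.
  U = {x81, x82, x83}: f^{-1}(U) = {1, 2} ∈ τ_X ✓.
Every preimage lies in τ_X, so f IS continuous.


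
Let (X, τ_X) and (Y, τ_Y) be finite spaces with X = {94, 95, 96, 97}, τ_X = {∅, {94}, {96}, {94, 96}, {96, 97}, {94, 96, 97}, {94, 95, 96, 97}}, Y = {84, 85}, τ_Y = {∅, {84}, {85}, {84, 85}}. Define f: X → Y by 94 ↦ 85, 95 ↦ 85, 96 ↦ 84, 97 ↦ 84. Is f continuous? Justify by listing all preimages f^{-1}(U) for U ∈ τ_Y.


f is NOT continuous.

Compute f^{-1}(U) for each U ∈ τ_Y:
  U = ∅: f^{-1}(U) = ∅ ∈ τ_X ✓.
  U = {84}: f^{-1}(U) = {96, 97} ∈ τ_X ✓.
  U = {85}: f^{-1}(U) = {94, 95} ∉ τ_X ✗.
  U = {84, 85}: f^{-1}(U) = {94, 95, 96, 97} ∈ τ_X ✓.
Found U = {85} with f^{-1}(U) = {94, 95} not in τ_X. Therefore f is NOT continuous.


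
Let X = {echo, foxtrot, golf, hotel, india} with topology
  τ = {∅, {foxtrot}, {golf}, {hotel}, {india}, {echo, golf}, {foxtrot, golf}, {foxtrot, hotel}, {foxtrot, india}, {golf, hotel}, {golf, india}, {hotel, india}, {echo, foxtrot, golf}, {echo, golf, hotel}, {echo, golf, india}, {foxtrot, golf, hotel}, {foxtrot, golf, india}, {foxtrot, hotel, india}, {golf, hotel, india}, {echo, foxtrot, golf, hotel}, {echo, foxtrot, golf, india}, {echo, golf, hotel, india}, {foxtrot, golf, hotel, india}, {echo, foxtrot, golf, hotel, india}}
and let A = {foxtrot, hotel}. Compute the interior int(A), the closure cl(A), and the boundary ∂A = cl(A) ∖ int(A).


int(A) = {foxtrot, hotel}, cl(A) = {foxtrot, hotel}, ∂A = ∅.

Closed sets in (X, τ) are complements of opens:
  closed(X, τ) = {∅, {echo}, {foxtrot}, {hotel}, {india}, {echo, foxtrot}, {echo, golf}, {echo, hotel}, {echo, india}, {foxtrot, hotel}, {foxtrot, india}, {hotel, india}, {echo, foxtrot, golf}, {echo, foxtrot, hotel}, {echo, foxtrot, india}, {echo, golf, hotel}, {echo, golf, india}, {echo, hotel, india}, {foxtrot, hotel, india}, {echo, foxtrot, golf, hotel}, {echo, foxtrot, golf, india}, {echo, foxtrot, hotel, india}, {echo, golf, hotel, india}, {echo, foxtrot, golf, hotel, india}}.
int(A) = ⋃ {U ∈ τ : U ⊆ A}. Opens contained in A: ∅, {foxtrot}, {hotel}, {foxtrot, hotel}.
Taking the union of these: int(A) = {foxtrot, hotel}.
cl(A) = ⋂ {C closed : A ⊆ C}. Closed sets containing A: {foxtrot, hotel}, {echo, foxtrot, hotel}, {foxtrot, hotel, india}, {echo, foxtrot, golf, hotel}, {echo, foxtrot, hotel, india}, {echo, foxtrot, golf, hotel, india}.
Intersecting these: cl(A) = {foxtrot, hotel}.
∂A = cl(A) ∖ int(A) = {foxtrot, hotel} ∖ {foxtrot, hotel} = ∅.


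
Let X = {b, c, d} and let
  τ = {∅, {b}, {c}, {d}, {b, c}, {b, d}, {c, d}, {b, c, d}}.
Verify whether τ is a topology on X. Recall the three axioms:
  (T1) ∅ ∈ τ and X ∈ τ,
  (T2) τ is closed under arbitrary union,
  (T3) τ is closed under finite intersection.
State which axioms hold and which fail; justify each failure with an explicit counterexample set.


τ IS a topology on X.

Axiom (T1): ∅ ∈ τ? Yes; X ∈ τ? Yes.
Axiom (T2/T3): check pairwise unions and intersections of members of τ.
All pairwise intersections and unions checked — each lies in τ. Therefore τ satisfies (T1), (T2), (T3): it IS a topology on X.


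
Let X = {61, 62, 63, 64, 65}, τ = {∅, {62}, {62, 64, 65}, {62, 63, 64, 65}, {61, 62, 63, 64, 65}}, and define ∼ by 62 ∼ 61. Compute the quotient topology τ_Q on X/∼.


X/∼ = {[61=62], [63], [64], [65]}; |τ_Q| = 2.

Equivalence classes: [61=62], [63], [64], [65].
Quotient map π: X → X/∼ sends 61 ↦ [61=62], 62 ↦ [61=62], 63 ↦ [63], 64 ↦ [64], 65 ↦ [65].
For each subset V ⊆ X/∼, compute π^{-1}(V) ⊆ X and check whether π^{-1}(V) ∈ τ. V is open in τ_Q iff π^{-1}(V) ∈ τ.
  V = {}: π^{-1}(V) = ∅ ∈ τ ✓.
  V = {[61=62]}: π^{-1}(V) = {61, 62} ∉ τ ✗.
  V = {[63]}: π^{-1}(V) = {63} ∉ τ ✗.
  V = {[61=62], [63]}: π^{-1}(V) = {61, 62, 63} ∉ τ ✗.
  V = {[64]}: π^{-1}(V) = {64} ∉ τ ✗.
  V = {[61=62], [64]}: π^{-1}(V) = {61, 62, 64} ∉ τ ✗.
  V = {[63], [64]}: π^{-1}(V) = {63, 64} ∉ τ ✗.
  V = {[61=62], [63], [64]}: π^{-1}(V) = {61, 62, 63, 64} ∉ τ ✗.
  V = {[65]}: π^{-1}(V) = {65} ∉ τ ✗.
  V = {[61=62], [65]}: π^{-1}(V) = {61, 62, 65} ∉ τ ✗.
  V = {[63], [65]}: π^{-1}(V) = {63, 65} ∉ τ ✗.
  V = {[61=62], [63], [65]}: π^{-1}(V) = {61, 62, 63, 65} ∉ τ ✗.
  V = {[64], [65]}: π^{-1}(V) = {64, 65} ∉ τ ✗.
  V = {[61=62], [64], [65]}: π^{-1}(V) = {61, 62, 64, 65} ∉ τ ✗.
  V = {[63], [64], [65]}: π^{-1}(V) = {63, 64, 65} ∉ τ ✗.
  V = {[61=62], [63], [64], [65]}: π^{-1}(V) = {61, 62, 63, 64, 65} ∈ τ ✓.
Open sets in the quotient: τ_Q = {{}, {[61=62], [63], [64], [65]}} (2 elements).


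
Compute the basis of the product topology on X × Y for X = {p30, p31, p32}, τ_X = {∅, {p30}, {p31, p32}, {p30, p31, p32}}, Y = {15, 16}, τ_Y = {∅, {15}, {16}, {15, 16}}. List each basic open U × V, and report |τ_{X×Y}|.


Basis B = {∅ × ∅, {p30} × {15}, {p30} × {16}, {p30} × {15, 16}, {p31, p32} × {15}, {p31, p32} × {16}, {p30, p31, p32} × {15}, {p30, p31, p32} × {16}, {p31, p32} × {15, 16}, {p30, p31, p32} × {15, 16}}; |τ_{X×Y}| = 16.

Enumerate products U × V with U ∈ τ_X, V ∈ τ_Y (deduplicated):
  ∅ × ∅ = {} (∅)
  {p30} × {15} = {(p30,15)}
  {p30} × {16} = {(p30,16)}
  {p30} × {15, 16} = {(p30,15), (p30,16)}
  {p31, p32} × {15} = {(p31,15), (p32,15)}
  {p31, p32} × {16} = {(p31,16), (p32,16)}
  {p30, p31, p32} × {15} = {(p30,15), (p31,15), (p32,15)}
  {p30, p31, p32} × {16} = {(p30,16), (p31,16), (p32,16)}
  {p31, p32} × {15, 16} = {(p31,15), (p31,16), (p32,15), (p32,16)}
  {p30, p31, p32} × {15, 16} = {(p30,15), (p30,16), (p31,15), (p31,16), (p32,15), (p32,16)}
These 10 distinct sets form the basis B.
Close under arbitrary unions to get τ_{X×Y}; counting gives |τ_{X×Y}| = 16.


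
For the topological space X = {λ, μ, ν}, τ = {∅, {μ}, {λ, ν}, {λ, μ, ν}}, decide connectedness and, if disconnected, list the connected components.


(X, τ) is disconnected; components = [{μ}, {λ, ν}].

Find clopen sets (U ∈ τ with X ∖ U ∈ τ):
  U = ∅, X ∖ U = {λ, μ, ν} — both open, so U is clopen.
  U = {μ}, X ∖ U = {λ, ν} — both open, so U is clopen.
  U = {λ, ν}, X ∖ U = {μ} — both open, so U is clopen.
  U = {λ, μ, ν}, X ∖ U = ∅ — both open, so U is clopen.
Nontrivial clopen(s) exist: e.g. {μ}. So (X, τ) is disconnected.
Compute connected components by grouping points that agree on all clopens:
  component: {μ}
  component: {λ, ν}


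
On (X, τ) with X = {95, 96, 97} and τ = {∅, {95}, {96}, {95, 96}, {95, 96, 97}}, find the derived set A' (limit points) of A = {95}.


A' = {97}

For each x ∈ X, list the open sets U ∈ τ with x ∈ U, then check whether U ∩ (A ∖ {x}) ≠ ∅ for every such U.
  x = 95: open {95} ∋ x has {95} ∩ (A ∖ {95}) = ∅, so x is NOT a limit point.
  x = 96: open {96} ∋ x has {96} ∩ (A ∖ {96}) = ∅, so x is NOT a limit point.
  x = 97: opens ∋ x are {95, 96, 97}; each meets A ∖ {97}, so x IS a limit point.
Collecting: A' = {97}.


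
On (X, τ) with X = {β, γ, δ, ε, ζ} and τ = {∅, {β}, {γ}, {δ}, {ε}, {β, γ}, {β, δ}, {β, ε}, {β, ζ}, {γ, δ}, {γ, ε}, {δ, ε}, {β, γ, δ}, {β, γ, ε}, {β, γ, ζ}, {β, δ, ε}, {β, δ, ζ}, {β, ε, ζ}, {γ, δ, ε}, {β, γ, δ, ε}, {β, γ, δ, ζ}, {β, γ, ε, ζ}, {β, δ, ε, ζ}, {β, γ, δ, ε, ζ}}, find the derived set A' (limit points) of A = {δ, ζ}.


A' = ∅

For each x ∈ X, list the open sets U ∈ τ with x ∈ U, then check whether U ∩ (A ∖ {x}) ≠ ∅ for every such U.
  x = β: open {β} ∋ x has {β} ∩ (A ∖ {β}) = ∅, so x is NOT a limit point.
  x = γ: open {γ} ∋ x has {γ} ∩ (A ∖ {γ}) = ∅, so x is NOT a limit point.
  x = δ: open {δ} ∋ x has {δ} ∩ (A ∖ {δ}) = ∅, so x is NOT a limit point.
  x = ε: open {ε} ∋ x has {ε} ∩ (A ∖ {ε}) = ∅, so x is NOT a limit point.
  x = ζ: open {β, ζ} ∋ x has {β, ζ} ∩ (A ∖ {ζ}) = ∅, so x is NOT a limit point.
Collecting: A' = ∅.


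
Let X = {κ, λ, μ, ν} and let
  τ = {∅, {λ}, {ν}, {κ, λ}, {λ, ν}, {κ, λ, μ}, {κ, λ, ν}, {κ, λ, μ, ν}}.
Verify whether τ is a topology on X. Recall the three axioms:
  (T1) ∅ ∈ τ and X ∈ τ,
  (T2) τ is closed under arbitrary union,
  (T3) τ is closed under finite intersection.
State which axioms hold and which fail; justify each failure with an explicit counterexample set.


τ IS a topology on X.

Axiom (T1): ∅ ∈ τ? Yes; X ∈ τ? Yes.
Axiom (T2/T3): check pairwise unions and intersections of members of τ.
All pairwise intersections and unions checked — each lies in τ. Therefore τ satisfies (T1), (T2), (T3): it IS a topology on X.


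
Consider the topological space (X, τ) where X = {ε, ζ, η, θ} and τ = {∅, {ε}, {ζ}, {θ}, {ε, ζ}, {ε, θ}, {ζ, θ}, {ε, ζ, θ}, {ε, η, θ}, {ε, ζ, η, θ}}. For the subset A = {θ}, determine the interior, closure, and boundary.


int(A) = {θ}, cl(A) = {η, θ}, ∂A = {η}.

Closed sets in (X, τ) are complements of opens:
  closed(X, τ) = {∅, {ζ}, {η}, {ε, η}, {ζ, η}, {η, θ}, {ε, ζ, η}, {ε, η, θ}, {ζ, η, θ}, {ε, ζ, η, θ}}.
int(A) = ⋃ {U ∈ τ : U ⊆ A}. Opens contained in A: ∅, {θ}.
Taking the union of these: int(A) = {θ}.
cl(A) = ⋂ {C closed : A ⊆ C}. Closed sets containing A: {η, θ}, {ε, η, θ}, {ζ, η, θ}, {ε, ζ, η, θ}.
Intersecting these: cl(A) = {η, θ}.
∂A = cl(A) ∖ int(A) = {η, θ} ∖ {θ} = {η}.


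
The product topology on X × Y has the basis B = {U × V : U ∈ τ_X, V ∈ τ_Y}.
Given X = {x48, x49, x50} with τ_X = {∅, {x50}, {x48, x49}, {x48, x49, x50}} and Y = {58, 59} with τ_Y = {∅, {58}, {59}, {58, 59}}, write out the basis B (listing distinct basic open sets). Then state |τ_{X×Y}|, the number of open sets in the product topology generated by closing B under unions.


Basis B = {∅ × ∅, {x50} × {58}, {x50} × {59}, {x48, x49} × {58}, {x48, x49} × {59}, {x50} × {58, 59}, {x48, x49, x50} × {58}, {x48, x49, x50} × {59}, {x48, x49} × {58, 59}, {x48, x49, x50} × {58, 59}}; |τ_{X×Y}| = 16.

Enumerate products U × V with U ∈ τ_X, V ∈ τ_Y (deduplicated):
  ∅ × ∅ = {} (∅)
  {x50} × {58} = {(x50,58)}
  {x50} × {59} = {(x50,59)}
  {x48, x49} × {58} = {(x48,58), (x49,58)}
  {x48, x49} × {59} = {(x48,59), (x49,59)}
  {x50} × {58, 59} = {(x50,58), (x50,59)}
  {x48, x49, x50} × {58} = {(x48,58), (x49,58), (x50,58)}
  {x48, x49, x50} × {59} = {(x48,59), (x49,59), (x50,59)}
  {x48, x49} × {58, 59} = {(x48,58), (x48,59), (x49,58), (x49,59)}
  {x48, x49, x50} × {58, 59} = {(x48,58), (x48,59), (x49,58), (x49,59), (x50,58), (x50,59)}
These 10 distinct sets form the basis B.
Close under arbitrary unions to get τ_{X×Y}; counting gives |τ_{X×Y}| = 16.


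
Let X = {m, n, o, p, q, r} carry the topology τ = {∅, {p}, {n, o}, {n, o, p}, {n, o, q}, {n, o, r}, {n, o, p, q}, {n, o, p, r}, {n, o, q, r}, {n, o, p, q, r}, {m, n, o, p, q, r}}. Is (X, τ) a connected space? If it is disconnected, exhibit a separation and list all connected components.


(X, τ) is connected.

Find clopen sets (U ∈ τ with X ∖ U ∈ τ):
  U = ∅, X ∖ U = {m, n, o, p, q, r} — both open, so U is clopen.
  U = {m, n, o, p, q, r}, X ∖ U = ∅ — both open, so U is clopen.
Only trivial clopens (∅ and X) exist, so (X, τ) is connected.
Compute connected components by grouping points that agree on all clopens:
  component: {m, n, o, p, q, r}


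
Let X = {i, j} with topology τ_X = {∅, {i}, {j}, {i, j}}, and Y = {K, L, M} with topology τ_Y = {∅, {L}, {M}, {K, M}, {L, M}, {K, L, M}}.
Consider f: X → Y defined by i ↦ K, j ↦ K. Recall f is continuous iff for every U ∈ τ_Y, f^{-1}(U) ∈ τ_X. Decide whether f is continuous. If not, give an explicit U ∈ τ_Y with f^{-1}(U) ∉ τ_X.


f IS continuous.

Compute f^{-1}(U) for each U ∈ τ_Y:
  U = ∅: f^{-1}(U) = ∅ ∈ τ_X ✓.
  U = {L}: f^{-1}(U) = ∅ ∈ τ_X ✓.
  U = {M}: f^{-1}(U) = ∅ ∈ τ_X ✓.
  U = {K, M}: f^{-1}(U) = {i, j} ∈ τ_X ✓.
  U = {L, M}: f^{-1}(U) = ∅ ∈ τ_X ✓.
  U = {K, L, M}: f^{-1}(U) = {i, j} ∈ τ_X ✓.
Every preimage lies in τ_X, so f IS continuous.


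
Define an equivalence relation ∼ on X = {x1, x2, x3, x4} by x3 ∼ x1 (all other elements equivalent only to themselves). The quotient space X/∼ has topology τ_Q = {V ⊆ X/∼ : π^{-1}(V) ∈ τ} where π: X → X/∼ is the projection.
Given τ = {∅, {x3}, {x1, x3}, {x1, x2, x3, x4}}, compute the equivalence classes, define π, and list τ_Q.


X/∼ = {[x1=x3], [x2], [x4]}; |τ_Q| = 3.

Equivalence classes: [x1=x3], [x2], [x4].
Quotient map π: X → X/∼ sends x1 ↦ [x1=x3], x2 ↦ [x2], x3 ↦ [x1=x3], x4 ↦ [x4].
For each subset V ⊆ X/∼, compute π^{-1}(V) ⊆ X and check whether π^{-1}(V) ∈ τ. V is open in τ_Q iff π^{-1}(V) ∈ τ.
  V = {}: π^{-1}(V) = ∅ ∈ τ ✓.
  V = {[x1=x3]}: π^{-1}(V) = {x1, x3} ∈ τ ✓.
  V = {[x2]}: π^{-1}(V) = {x2} ∉ τ ✗.
  V = {[x1=x3], [x2]}: π^{-1}(V) = {x1, x2, x3} ∉ τ ✗.
  V = {[x4]}: π^{-1}(V) = {x4} ∉ τ ✗.
  V = {[x1=x3], [x4]}: π^{-1}(V) = {x1, x3, x4} ∉ τ ✗.
  V = {[x2], [x4]}: π^{-1}(V) = {x2, x4} ∉ τ ✗.
  V = {[x1=x3], [x2], [x4]}: π^{-1}(V) = {x1, x2, x3, x4} ∈ τ ✓.
Open sets in the quotient: τ_Q = {{}, {[x1=x3]}, {[x1=x3], [x2], [x4]}} (3 elements).


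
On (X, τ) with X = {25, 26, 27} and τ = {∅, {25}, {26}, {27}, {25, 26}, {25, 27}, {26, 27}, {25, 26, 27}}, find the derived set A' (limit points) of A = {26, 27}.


A' = ∅

For each x ∈ X, list the open sets U ∈ τ with x ∈ U, then check whether U ∩ (A ∖ {x}) ≠ ∅ for every such U.
  x = 25: open {25} ∋ x has {25} ∩ (A ∖ {25}) = ∅, so x is NOT a limit point.
  x = 26: open {26} ∋ x has {26} ∩ (A ∖ {26}) = ∅, so x is NOT a limit point.
  x = 27: open {27} ∋ x has {27} ∩ (A ∖ {27}) = ∅, so x is NOT a limit point.
Collecting: A' = ∅.


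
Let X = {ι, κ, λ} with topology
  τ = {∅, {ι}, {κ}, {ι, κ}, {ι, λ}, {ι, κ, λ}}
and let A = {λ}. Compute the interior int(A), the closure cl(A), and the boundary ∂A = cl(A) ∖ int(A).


int(A) = ∅, cl(A) = {λ}, ∂A = {λ}.

Closed sets in (X, τ) are complements of opens:
  closed(X, τ) = {∅, {κ}, {λ}, {ι, λ}, {κ, λ}, {ι, κ, λ}}.
int(A) = ⋃ {U ∈ τ : U ⊆ A}. Opens contained in A: ∅.
Taking the union of these: int(A) = ∅.
cl(A) = ⋂ {C closed : A ⊆ C}. Closed sets containing A: {λ}, {ι, λ}, {κ, λ}, {ι, κ, λ}.
Intersecting these: cl(A) = {λ}.
∂A = cl(A) ∖ int(A) = {λ} ∖ ∅ = {λ}.


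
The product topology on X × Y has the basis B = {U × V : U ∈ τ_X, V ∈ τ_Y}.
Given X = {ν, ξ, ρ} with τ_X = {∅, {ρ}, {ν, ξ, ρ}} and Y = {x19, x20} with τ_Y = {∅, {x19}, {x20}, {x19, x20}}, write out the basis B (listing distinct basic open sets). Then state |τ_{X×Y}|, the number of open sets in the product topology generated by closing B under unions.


Basis B = {∅ × ∅, {ρ} × {x19}, {ρ} × {x20}, {ρ} × {x19, x20}, {ν, ξ, ρ} × {x19}, {ν, ξ, ρ} × {x20}, {ν, ξ, ρ} × {x19, x20}}; |τ_{X×Y}| = 9.

Enumerate products U × V with U ∈ τ_X, V ∈ τ_Y (deduplicated):
  ∅ × ∅ = {} (∅)
  {ρ} × {x19} = {(ρ,x19)}
  {ρ} × {x20} = {(ρ,x20)}
  {ρ} × {x19, x20} = {(ρ,x19), (ρ,x20)}
  {ν, ξ, ρ} × {x19} = {(ν,x19), (ξ,x19), (ρ,x19)}
  {ν, ξ, ρ} × {x20} = {(ν,x20), (ξ,x20), (ρ,x20)}
  {ν, ξ, ρ} × {x19, x20} = {(ν,x19), (ν,x20), (ξ,x19), (ξ,x20), (ρ,x19), (ρ,x20)}
These 7 distinct sets form the basis B.
Close under arbitrary unions to get τ_{X×Y}; counting gives |τ_{X×Y}| = 9.


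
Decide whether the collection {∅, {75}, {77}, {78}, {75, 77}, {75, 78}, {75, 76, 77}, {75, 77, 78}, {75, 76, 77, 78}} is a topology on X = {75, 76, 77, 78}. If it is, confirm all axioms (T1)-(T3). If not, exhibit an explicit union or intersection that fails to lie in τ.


τ is NOT a topology on X.

Axiom (T1): ∅ ∈ τ? Yes; X ∈ τ? Yes.
Axiom (T2/T3): check pairwise unions and intersections of members of τ.
Counterexample for (T2): {77} ∪ {78} = {77, 78} ∉ τ. Therefore τ is NOT a topology.


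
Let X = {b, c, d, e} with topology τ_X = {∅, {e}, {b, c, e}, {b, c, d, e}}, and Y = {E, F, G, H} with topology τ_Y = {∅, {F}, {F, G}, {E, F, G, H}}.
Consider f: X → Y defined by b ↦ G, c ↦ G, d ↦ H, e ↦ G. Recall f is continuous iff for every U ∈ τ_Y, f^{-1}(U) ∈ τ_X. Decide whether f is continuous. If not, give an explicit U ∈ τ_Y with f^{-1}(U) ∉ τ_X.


f IS continuous.

Compute f^{-1}(U) for each U ∈ τ_Y:
  U = ∅: f^{-1}(U) = ∅ ∈ τ_X ✓.
  U = {F}: f^{-1}(U) = ∅ ∈ τ_X ✓.
  U = {F, G}: f^{-1}(U) = {b, c, e} ∈ τ_X ✓.
  U = {E, F, G, H}: f^{-1}(U) = {b, c, d, e} ∈ τ_X ✓.
Every preimage lies in τ_X, so f IS continuous.


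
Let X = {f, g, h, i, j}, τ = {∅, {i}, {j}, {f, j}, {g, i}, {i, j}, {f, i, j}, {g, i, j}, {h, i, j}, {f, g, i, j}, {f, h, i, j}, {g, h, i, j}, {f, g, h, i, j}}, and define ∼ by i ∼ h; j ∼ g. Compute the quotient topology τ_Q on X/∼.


X/∼ = {[f], [g=j], [h=i]}; |τ_Q| = 3.

Equivalence classes: [f], [g=j], [h=i].
Quotient map π: X → X/∼ sends f ↦ [f], g ↦ [g=j], h ↦ [h=i], i ↦ [h=i], j ↦ [g=j].
For each subset V ⊆ X/∼, compute π^{-1}(V) ⊆ X and check whether π^{-1}(V) ∈ τ. V is open in τ_Q iff π^{-1}(V) ∈ τ.
  V = {}: π^{-1}(V) = ∅ ∈ τ ✓.
  V = {[f]}: π^{-1}(V) = {f} ∉ τ ✗.
  V = {[g=j]}: π^{-1}(V) = {g, j} ∉ τ ✗.
  V = {[f], [g=j]}: π^{-1}(V) = {f, g, j} ∉ τ ✗.
  V = {[h=i]}: π^{-1}(V) = {h, i} ∉ τ ✗.
  V = {[f], [h=i]}: π^{-1}(V) = {f, h, i} ∉ τ ✗.
  V = {[g=j], [h=i]}: π^{-1}(V) = {g, h, i, j} ∈ τ ✓.
  V = {[f], [g=j], [h=i]}: π^{-1}(V) = {f, g, h, i, j} ∈ τ ✓.
Open sets in the quotient: τ_Q = {{}, {[g=j], [h=i]}, {[f], [g=j], [h=i]}} (3 elements).


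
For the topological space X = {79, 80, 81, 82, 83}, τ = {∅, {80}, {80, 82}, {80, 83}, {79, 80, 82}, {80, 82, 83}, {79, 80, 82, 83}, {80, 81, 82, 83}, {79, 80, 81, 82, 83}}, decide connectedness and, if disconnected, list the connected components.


(X, τ) is connected.

Find clopen sets (U ∈ τ with X ∖ U ∈ τ):
  U = ∅, X ∖ U = {79, 80, 81, 82, 83} — both open, so U is clopen.
  U = {79, 80, 81, 82, 83}, X ∖ U = ∅ — both open, so U is clopen.
Only trivial clopens (∅ and X) exist, so (X, τ) is connected.
Compute connected components by grouping points that agree on all clopens:
  component: {79, 80, 81, 82, 83}


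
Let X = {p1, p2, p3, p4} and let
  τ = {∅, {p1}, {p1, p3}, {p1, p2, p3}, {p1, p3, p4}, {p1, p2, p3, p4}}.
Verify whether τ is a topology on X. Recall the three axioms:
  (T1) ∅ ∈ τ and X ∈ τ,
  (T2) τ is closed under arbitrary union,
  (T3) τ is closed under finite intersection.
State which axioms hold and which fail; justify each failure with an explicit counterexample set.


τ IS a topology on X.

Axiom (T1): ∅ ∈ τ? Yes; X ∈ τ? Yes.
Axiom (T2/T3): check pairwise unions and intersections of members of τ.
All pairwise intersections and unions checked — each lies in τ. Therefore τ satisfies (T1), (T2), (T3): it IS a topology on X.


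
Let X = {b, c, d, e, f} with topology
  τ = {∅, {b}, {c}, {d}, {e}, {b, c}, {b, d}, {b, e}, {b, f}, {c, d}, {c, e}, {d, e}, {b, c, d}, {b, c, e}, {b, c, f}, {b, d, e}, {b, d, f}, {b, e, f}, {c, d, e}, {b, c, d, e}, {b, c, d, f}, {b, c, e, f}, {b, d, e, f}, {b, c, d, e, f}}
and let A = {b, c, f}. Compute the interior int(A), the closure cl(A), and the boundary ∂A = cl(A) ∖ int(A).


int(A) = {b, c, f}, cl(A) = {b, c, f}, ∂A = ∅.

Closed sets in (X, τ) are complements of opens:
  closed(X, τ) = {∅, {c}, {d}, {e}, {f}, {b, f}, {c, d}, {c, e}, {c, f}, {d, e}, {d, f}, {e, f}, {b, c, f}, {b, d, f}, {b, e, f}, {c, d, e}, {c, d, f}, {c, e, f}, {d, e, f}, {b, c, d, f}, {b, c, e, f}, {b, d, e, f}, {c, d, e, f}, {b, c, d, e, f}}.
int(A) = ⋃ {U ∈ τ : U ⊆ A}. Opens contained in A: ∅, {b}, {c}, {b, c}, {b, f}, {b, c, f}.
Taking the union of these: int(A) = {b, c, f}.
cl(A) = ⋂ {C closed : A ⊆ C}. Closed sets containing A: {b, c, f}, {b, c, d, f}, {b, c, e, f}, {b, c, d, e, f}.
Intersecting these: cl(A) = {b, c, f}.
∂A = cl(A) ∖ int(A) = {b, c, f} ∖ {b, c, f} = ∅.


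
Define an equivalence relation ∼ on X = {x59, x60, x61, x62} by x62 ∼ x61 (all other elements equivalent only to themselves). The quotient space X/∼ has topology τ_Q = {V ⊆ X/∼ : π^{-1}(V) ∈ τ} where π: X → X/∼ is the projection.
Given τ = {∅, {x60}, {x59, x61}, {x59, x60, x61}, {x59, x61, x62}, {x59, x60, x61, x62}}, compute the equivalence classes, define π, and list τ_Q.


X/∼ = {[x59], [x60], [x61=x62]}; |τ_Q| = 4.

Equivalence classes: [x59], [x60], [x61=x62].
Quotient map π: X → X/∼ sends x59 ↦ [x59], x60 ↦ [x60], x61 ↦ [x61=x62], x62 ↦ [x61=x62].
For each subset V ⊆ X/∼, compute π^{-1}(V) ⊆ X and check whether π^{-1}(V) ∈ τ. V is open in τ_Q iff π^{-1}(V) ∈ τ.
  V = {}: π^{-1}(V) = ∅ ∈ τ ✓.
  V = {[x59]}: π^{-1}(V) = {x59} ∉ τ ✗.
  V = {[x60]}: π^{-1}(V) = {x60} ∈ τ ✓.
  V = {[x59], [x60]}: π^{-1}(V) = {x59, x60} ∉ τ ✗.
  V = {[x61=x62]}: π^{-1}(V) = {x61, x62} ∉ τ ✗.
  V = {[x59], [x61=x62]}: π^{-1}(V) = {x59, x61, x62} ∈ τ ✓.
  V = {[x60], [x61=x62]}: π^{-1}(V) = {x60, x61, x62} ∉ τ ✗.
  V = {[x59], [x60], [x61=x62]}: π^{-1}(V) = {x59, x60, x61, x62} ∈ τ ✓.
Open sets in the quotient: τ_Q = {{}, {[x60]}, {[x59], [x61=x62]}, {[x59], [x60], [x61=x62]}} (4 elements).


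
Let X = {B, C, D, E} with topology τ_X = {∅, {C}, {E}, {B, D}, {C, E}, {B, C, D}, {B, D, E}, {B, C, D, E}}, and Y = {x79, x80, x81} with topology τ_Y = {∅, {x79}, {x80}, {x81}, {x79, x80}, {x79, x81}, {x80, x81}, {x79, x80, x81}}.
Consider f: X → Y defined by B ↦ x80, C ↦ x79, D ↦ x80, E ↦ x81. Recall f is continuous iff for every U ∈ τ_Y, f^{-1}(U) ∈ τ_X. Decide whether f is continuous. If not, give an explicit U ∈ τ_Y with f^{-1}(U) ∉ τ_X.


f IS continuous.

Compute f^{-1}(U) for each U ∈ τ_Y:
  U = ∅: f^{-1}(U) = ∅ ∈ τ_X ✓.
  U = {x79}: f^{-1}(U) = {C} ∈ τ_X ✓.
  U = {x80}: f^{-1}(U) = {B, D} ∈ τ_X ✓.
  U = {x81}: f^{-1}(U) = {E} ∈ τ_X ✓.
  U = {x79, x80}: f^{-1}(U) = {B, C, D} ∈ τ_X ✓.
  U = {x79, x81}: f^{-1}(U) = {C, E} ∈ τ_X ✓.
  U = {x80, x81}: f^{-1}(U) = {B, D, E} ∈ τ_X ✓.
  U = {x79, x80, x81}: f^{-1}(U) = {B, C, D, E} ∈ τ_X ✓.
Every preimage lies in τ_X, so f IS continuous.


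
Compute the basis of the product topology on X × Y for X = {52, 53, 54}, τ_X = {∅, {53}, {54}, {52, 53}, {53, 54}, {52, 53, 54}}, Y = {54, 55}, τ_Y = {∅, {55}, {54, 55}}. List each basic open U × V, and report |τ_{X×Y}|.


Basis B = {∅ × ∅, {53} × {55}, {54} × {55}, {52, 53} × {55}, {53} × {54, 55}, {53, 54} × {55}, {54} × {54, 55}, {52, 53, 54} × {55}, {52, 53} × {54, 55}, {53, 54} × {54, 55}, {52, 53, 54} × {54, 55}}; |τ_{X×Y}| = 18.

Enumerate products U × V with U ∈ τ_X, V ∈ τ_Y (deduplicated):
  ∅ × ∅ = {} (∅)
  {53} × {55} = {(53,55)}
  {54} × {55} = {(54,55)}
  {52, 53} × {55} = {(52,55), (53,55)}
  {53} × {54, 55} = {(53,54), (53,55)}
  {53, 54} × {55} = {(53,55), (54,55)}
  {54} × {54, 55} = {(54,54), (54,55)}
  {52, 53, 54} × {55} = {(52,55), (53,55), (54,55)}
  {52, 53} × {54, 55} = {(52,54), (52,55), (53,54), (53,55)}
  {53, 54} × {54, 55} = {(53,54), (53,55), (54,54), (54,55)}
  {52, 53, 54} × {54, 55} = {(52,54), (52,55), (53,54), (53,55), (54,54), (54,55)}
These 11 distinct sets form the basis B.
Close under arbitrary unions to get τ_{X×Y}; counting gives |τ_{X×Y}| = 18.


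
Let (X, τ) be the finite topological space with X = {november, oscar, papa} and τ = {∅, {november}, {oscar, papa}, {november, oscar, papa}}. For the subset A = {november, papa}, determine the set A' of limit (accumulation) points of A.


A' = {oscar}

For each x ∈ X, list the open sets U ∈ τ with x ∈ U, then check whether U ∩ (A ∖ {x}) ≠ ∅ for every such U.
  x = november: open {november} ∋ x has {november} ∩ (A ∖ {november}) = ∅, so x is NOT a limit point.
  x = oscar: opens ∋ x are {oscar, papa}, {november, oscar, papa}; each meets A ∖ {oscar}, so x IS a limit point.
  x = papa: open {oscar, papa} ∋ x has {oscar, papa} ∩ (A ∖ {papa}) = ∅, so x is NOT a limit point.
Collecting: A' = {oscar}.


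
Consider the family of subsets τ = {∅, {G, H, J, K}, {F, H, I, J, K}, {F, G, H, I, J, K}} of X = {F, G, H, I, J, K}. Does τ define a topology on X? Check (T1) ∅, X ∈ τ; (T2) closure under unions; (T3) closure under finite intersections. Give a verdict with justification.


τ is NOT a topology on X.

Axiom (T1): ∅ ∈ τ? Yes; X ∈ τ? Yes.
Axiom (T2/T3): check pairwise unions and intersections of members of τ.
Counterexample for (T3): {G, H, J, K} ∩ {F, H, I, J, K} = {H, J, K} ∉ τ. Therefore τ is NOT a topology.


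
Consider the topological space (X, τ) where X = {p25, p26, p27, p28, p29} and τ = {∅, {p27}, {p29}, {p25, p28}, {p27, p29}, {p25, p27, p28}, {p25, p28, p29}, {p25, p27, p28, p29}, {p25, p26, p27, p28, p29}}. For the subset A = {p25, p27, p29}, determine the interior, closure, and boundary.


int(A) = {p27, p29}, cl(A) = {p25, p26, p27, p28, p29}, ∂A = {p25, p26, p28}.

Closed sets in (X, τ) are complements of opens:
  closed(X, τ) = {∅, {p26}, {p26, p27}, {p26, p29}, {p25, p26, p28}, {p26, p27, p29}, {p25, p26, p27, p28}, {p25, p26, p28, p29}, {p25, p26, p27, p28, p29}}.
int(A) = ⋃ {U ∈ τ : U ⊆ A}. Opens contained in A: ∅, {p27}, {p29}, {p27, p29}.
Taking the union of these: int(A) = {p27, p29}.
cl(A) = ⋂ {C closed : A ⊆ C}. Closed sets containing A: {p25, p26, p27, p28, p29}.
Intersecting these: cl(A) = {p25, p26, p27, p28, p29}.
∂A = cl(A) ∖ int(A) = {p25, p26, p27, p28, p29} ∖ {p27, p29} = {p25, p26, p28}.
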